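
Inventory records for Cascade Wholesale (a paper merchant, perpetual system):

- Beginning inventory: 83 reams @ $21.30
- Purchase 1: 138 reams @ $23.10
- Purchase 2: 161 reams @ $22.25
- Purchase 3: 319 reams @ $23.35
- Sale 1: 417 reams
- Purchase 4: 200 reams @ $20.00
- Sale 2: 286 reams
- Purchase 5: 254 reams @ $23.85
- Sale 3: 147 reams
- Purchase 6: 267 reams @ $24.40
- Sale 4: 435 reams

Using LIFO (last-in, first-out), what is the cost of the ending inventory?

Sale 1 (417) [LIFO — newest first]: 319 @ $23.35 + 98 @ $22.25 = $9,629.15
Sale 2 (286) [LIFO — newest first]: 200 @ $20.00 + 63 @ $22.25 + 23 @ $23.10 = $5,933.05
Sale 3 (147) [LIFO — newest first]: 147 @ $23.85 = $3,505.95
Sale 4 (435) [LIFO — newest first]: 267 @ $24.40 + 107 @ $23.85 + 61 @ $23.10 = $10,475.85
Total COGS = $9,629.15 + $5,933.05 + $3,505.95 + $10,475.85 = $29,544.00
Ending inventory: 83 @ $21.30 + 54 @ $23.10 = $3,015.30

Ending inventory = $3,015.30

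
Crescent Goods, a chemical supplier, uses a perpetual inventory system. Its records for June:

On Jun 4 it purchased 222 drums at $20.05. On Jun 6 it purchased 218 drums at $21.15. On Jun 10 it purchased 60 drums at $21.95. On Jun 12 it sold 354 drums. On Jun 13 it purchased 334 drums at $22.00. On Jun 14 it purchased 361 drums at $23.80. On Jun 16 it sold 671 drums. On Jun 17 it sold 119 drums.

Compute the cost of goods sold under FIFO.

COGS = $25,104.80

Jun 12, 354 sold [FIFO — oldest first]: 222 @ $20.05 + 132 @ $21.15 = $7,242.90
Jun 16, 671 sold [FIFO — oldest first]: 86 @ $21.15 + 60 @ $21.95 + 334 @ $22.00 + 191 @ $23.80 = $15,029.70
Jun 17, 119 sold [FIFO — oldest first]: 119 @ $23.80 = $2,832.20
Total COGS = $7,242.90 + $15,029.70 + $2,832.20 = $25,104.80
Ending inventory: 51 @ $23.80 = $1,213.80
Check: goods available $26,318.60 = COGS $25,104.80 + ending $1,213.80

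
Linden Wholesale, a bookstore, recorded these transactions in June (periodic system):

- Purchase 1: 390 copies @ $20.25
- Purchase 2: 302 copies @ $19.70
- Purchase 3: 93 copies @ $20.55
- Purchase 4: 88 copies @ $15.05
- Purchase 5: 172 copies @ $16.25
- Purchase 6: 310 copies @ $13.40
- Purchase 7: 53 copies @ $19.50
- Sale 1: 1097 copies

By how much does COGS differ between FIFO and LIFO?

FIFO COGS: 390 @ $20.25 + 302 @ $19.70 + 93 @ $20.55 + 88 @ $15.05 + 172 @ $16.25 + 52 @ $13.40 = $20,574.25
LIFO COGS: 53 @ $19.50 + 310 @ $13.40 + 172 @ $16.25 + 88 @ $15.05 + 93 @ $20.55 + 302 @ $19.70 + 79 @ $20.25 = $18,767.20
Difference = |$20,574.25 − $18,767.20| = $1,807.05

$1,807.05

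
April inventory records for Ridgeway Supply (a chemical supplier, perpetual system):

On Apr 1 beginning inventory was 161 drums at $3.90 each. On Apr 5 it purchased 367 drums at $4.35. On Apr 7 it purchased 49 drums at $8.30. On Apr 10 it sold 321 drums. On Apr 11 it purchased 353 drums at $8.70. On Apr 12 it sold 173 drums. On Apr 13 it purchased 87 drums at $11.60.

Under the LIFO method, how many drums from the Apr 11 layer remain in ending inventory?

180

Apr 10, 321 sold [LIFO — newest first]: 49 @ $8.30 + 272 @ $4.35 = $1,589.90
Apr 12, 173 sold [LIFO — newest first]: 173 @ $8.70 = $1,505.10
Total COGS = $1,589.90 + $1,505.10 = $3,095.00
Ending inventory: 161 @ $3.90 + 95 @ $4.35 + 180 @ $8.70 + 87 @ $11.60 = $3,616.35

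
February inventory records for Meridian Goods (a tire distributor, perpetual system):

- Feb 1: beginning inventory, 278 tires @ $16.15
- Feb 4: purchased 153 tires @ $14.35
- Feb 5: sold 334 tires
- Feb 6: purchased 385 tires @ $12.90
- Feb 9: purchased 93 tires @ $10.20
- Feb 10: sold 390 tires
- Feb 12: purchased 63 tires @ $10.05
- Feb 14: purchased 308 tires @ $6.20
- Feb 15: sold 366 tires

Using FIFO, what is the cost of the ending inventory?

Feb 5, 334 sold [FIFO — oldest first]: 278 @ $16.15 + 56 @ $14.35 = $5,293.30
Feb 10, 390 sold [FIFO — oldest first]: 97 @ $14.35 + 293 @ $12.90 = $5,171.65
Feb 15, 366 sold [FIFO — oldest first]: 92 @ $12.90 + 93 @ $10.20 + 63 @ $10.05 + 118 @ $6.20 = $3,500.15
Total COGS = $5,293.30 + $5,171.65 + $3,500.15 = $13,965.10
Ending inventory: 190 @ $6.20 = $1,178.00
Check: goods available $15,143.10 = COGS $13,965.10 + ending $1,178.00

Ending inventory = $1,178.00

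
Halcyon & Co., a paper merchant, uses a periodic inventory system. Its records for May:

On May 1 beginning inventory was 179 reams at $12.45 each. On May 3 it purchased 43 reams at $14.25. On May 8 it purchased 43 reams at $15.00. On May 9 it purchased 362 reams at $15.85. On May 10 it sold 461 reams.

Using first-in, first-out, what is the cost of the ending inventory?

Ending inventory = $2,631.10

May 10, 461 sold [FIFO — oldest first]: 179 @ $12.45 + 43 @ $14.25 + 43 @ $15.00 + 196 @ $15.85 = $6,592.90
Ending inventory: 166 @ $15.85 = $2,631.10
Check: goods available $9,224.00 = COGS $6,592.90 + ending $2,631.10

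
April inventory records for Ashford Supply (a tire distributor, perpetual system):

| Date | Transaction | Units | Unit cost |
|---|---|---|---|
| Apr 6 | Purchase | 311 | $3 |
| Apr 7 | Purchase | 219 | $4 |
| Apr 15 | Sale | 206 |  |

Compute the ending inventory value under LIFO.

Apr 15, 206 sold [LIFO — newest first]: 206 @ $4 = $824
Ending inventory: 311 @ $3 + 13 @ $4 = $985

Ending inventory = $985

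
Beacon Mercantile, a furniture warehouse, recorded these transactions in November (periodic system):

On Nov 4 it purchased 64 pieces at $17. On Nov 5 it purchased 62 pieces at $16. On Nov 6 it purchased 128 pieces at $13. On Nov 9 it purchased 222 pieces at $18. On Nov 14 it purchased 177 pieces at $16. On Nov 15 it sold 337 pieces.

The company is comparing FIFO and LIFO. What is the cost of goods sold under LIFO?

FIFO COGS: 64 @ $17 + 62 @ $16 + 128 @ $13 + 83 @ $18 = $5,238
LIFO COGS: 177 @ $16 + 160 @ $18 = $5,712

COGS = $5,712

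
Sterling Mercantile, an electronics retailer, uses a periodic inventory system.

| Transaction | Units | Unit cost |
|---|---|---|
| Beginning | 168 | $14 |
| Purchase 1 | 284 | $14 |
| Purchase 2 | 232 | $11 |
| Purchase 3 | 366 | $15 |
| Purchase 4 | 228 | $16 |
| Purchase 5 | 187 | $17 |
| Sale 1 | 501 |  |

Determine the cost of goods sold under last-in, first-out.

COGS = $8,117

Sale 1 (501) [LIFO — newest first]: 187 @ $17 + 228 @ $16 + 86 @ $15 = $8,117
Ending inventory: 168 @ $14 + 284 @ $14 + 232 @ $11 + 280 @ $15 = $13,080
Check: goods available $21,197 = COGS $8,117 + ending $13,080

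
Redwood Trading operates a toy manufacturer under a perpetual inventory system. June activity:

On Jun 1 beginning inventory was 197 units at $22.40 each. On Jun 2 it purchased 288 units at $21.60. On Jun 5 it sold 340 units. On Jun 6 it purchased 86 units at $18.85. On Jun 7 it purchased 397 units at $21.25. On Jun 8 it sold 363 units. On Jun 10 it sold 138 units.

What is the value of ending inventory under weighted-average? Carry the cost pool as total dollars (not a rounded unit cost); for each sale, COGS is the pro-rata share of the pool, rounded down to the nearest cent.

After Jun 1: 197 on hand, pool $4,412.80 (≈ $22.4000 each)
After Jun 2: 485 on hand, pool $10,633.60 (≈ $21.9249 each)
Jun 5, sell 340: 340/485 × $10,633.60 → $7,454.48
After Jun 6: 231 on hand, pool $4,800.22 (≈ $20.7802 each)
After Jun 7: 628 on hand, pool $13,236.47 (≈ $21.0772 each)
Jun 8, sell 363: 363/628 × $13,236.47 → $7,651.01
Jun 10, sell 138: 138/265 × $5,585.46 → $2,908.65
Total COGS = $7,454.48 + $7,651.01 + $2,908.65 = $18,014.14
Ending inventory (cost pool remaining) = $2,676.81

Ending inventory = $2,676.81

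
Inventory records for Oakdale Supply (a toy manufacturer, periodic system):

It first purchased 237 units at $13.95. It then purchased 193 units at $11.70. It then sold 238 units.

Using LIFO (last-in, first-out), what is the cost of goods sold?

COGS = $2,885.85

Sale 1 (238) [LIFO — newest first]: 193 @ $11.70 + 45 @ $13.95 = $2,885.85
Ending inventory: 192 @ $13.95 = $2,678.40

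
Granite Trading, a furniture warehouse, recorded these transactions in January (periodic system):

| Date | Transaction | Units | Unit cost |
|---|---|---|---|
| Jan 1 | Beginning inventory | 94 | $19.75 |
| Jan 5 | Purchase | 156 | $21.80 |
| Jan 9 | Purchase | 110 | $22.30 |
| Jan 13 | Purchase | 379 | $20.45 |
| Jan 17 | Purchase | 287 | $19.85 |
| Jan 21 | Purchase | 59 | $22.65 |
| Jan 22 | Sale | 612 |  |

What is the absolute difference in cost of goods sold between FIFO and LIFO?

FIFO COGS: 94 @ $19.75 + 156 @ $21.80 + 110 @ $22.30 + 252 @ $20.45 = $12,863.70
LIFO COGS: 59 @ $22.65 + 287 @ $19.85 + 266 @ $20.45 = $12,473.00
Difference = |$12,863.70 − $12,473.00| = $390.70

$390.70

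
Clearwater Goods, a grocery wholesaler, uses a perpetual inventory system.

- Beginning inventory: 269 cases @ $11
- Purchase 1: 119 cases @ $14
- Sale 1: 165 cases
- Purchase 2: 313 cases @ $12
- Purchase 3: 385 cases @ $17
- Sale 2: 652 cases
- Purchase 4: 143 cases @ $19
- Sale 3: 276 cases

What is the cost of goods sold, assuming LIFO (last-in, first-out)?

Sale 1 (165) [LIFO — newest first]: 119 @ $14 + 46 @ $11 = $2,172
Sale 2 (652) [LIFO — newest first]: 385 @ $17 + 267 @ $12 = $9,749
Sale 3 (276) [LIFO — newest first]: 143 @ $19 + 46 @ $12 + 87 @ $11 = $4,226
Total COGS = $2,172 + $9,749 + $4,226 = $16,147
Ending inventory: 136 @ $11 = $1,496
Check: goods available $17,643 = COGS $16,147 + ending $1,496

COGS = $16,147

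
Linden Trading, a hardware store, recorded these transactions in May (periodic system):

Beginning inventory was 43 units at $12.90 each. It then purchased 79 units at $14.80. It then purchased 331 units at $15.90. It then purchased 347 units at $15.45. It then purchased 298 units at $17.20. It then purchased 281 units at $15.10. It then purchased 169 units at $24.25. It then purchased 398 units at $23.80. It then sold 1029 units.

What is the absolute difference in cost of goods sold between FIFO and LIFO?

FIFO COGS: 43 @ $12.90 + 79 @ $14.80 + 331 @ $15.90 + 347 @ $15.45 + 229 @ $17.20 = $16,286.75
LIFO COGS: 398 @ $23.80 + 169 @ $24.25 + 281 @ $15.10 + 181 @ $17.20 = $20,926.95
Difference = |$16,286.75 − $20,926.95| = $4,640.20

$4,640.20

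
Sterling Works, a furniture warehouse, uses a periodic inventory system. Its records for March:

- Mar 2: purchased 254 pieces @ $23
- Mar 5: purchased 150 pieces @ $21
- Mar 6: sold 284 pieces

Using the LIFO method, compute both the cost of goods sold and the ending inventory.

COGS = $6,232; ending inventory = $2,760

Mar 6, 284 sold [LIFO — newest first]: 150 @ $21 + 134 @ $23 = $6,232
Ending inventory: 120 @ $23 = $2,760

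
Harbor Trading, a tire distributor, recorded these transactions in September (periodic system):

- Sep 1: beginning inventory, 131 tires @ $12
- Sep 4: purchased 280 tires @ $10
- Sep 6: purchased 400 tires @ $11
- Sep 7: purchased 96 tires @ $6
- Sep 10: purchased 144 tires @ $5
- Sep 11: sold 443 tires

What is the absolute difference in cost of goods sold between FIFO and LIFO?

FIFO COGS: 131 @ $12 + 280 @ $10 + 32 @ $11 = $4,724
LIFO COGS: 144 @ $5 + 96 @ $6 + 203 @ $11 = $3,529
Difference = |$4,724 − $3,529| = $1,195

$1,195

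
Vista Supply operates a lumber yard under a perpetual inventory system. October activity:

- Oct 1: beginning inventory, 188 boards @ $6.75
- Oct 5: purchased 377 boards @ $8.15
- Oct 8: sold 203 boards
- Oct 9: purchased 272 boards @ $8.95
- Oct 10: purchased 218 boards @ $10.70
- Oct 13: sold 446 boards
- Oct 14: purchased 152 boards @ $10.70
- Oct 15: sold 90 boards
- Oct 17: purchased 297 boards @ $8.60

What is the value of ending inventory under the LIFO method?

Ending inventory = $6,298.50

Oct 8, 203 sold [LIFO — newest first]: 203 @ $8.15 = $1,654.45
Oct 13, 446 sold [LIFO — newest first]: 218 @ $10.70 + 228 @ $8.95 = $4,373.20
Oct 15, 90 sold [LIFO — newest first]: 90 @ $10.70 = $963.00
Total COGS = $1,654.45 + $4,373.20 + $963.00 = $6,990.65
Ending inventory: 188 @ $6.75 + 174 @ $8.15 + 44 @ $8.95 + 62 @ $10.70 + 297 @ $8.60 = $6,298.50
Check: goods available $13,289.15 = COGS $6,990.65 + ending $6,298.50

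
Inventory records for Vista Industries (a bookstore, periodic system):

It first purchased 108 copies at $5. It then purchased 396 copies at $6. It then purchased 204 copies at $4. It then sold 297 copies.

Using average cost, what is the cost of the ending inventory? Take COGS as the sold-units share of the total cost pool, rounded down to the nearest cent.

Sale 1, sell 297: 297/708 × $3,732.00 → $1,565.54
Ending inventory (cost pool remaining) = $2,166.46
Check: goods available $3,732.00 = COGS $1,565.54 + ending $2,166.46

Ending inventory = $2,166.46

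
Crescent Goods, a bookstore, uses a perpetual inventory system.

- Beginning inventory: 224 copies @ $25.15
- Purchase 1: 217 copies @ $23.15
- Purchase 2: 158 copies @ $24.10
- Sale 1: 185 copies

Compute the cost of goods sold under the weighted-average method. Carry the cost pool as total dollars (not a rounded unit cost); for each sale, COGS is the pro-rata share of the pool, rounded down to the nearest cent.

After Beginning: 224 on hand, pool $5,633.60 (≈ $25.1500 each)
After Purchase 1: 441 on hand, pool $10,657.15 (≈ $24.1659 each)
After Purchase 2: 599 on hand, pool $14,464.95 (≈ $24.1485 each)
Sale 1, sell 185: 185/599 × $14,464.95 → $4,467.47
Ending inventory (cost pool remaining) = $9,997.48
Check: goods available $14,464.95 = COGS $4,467.47 + ending $9,997.48

COGS = $4,467.47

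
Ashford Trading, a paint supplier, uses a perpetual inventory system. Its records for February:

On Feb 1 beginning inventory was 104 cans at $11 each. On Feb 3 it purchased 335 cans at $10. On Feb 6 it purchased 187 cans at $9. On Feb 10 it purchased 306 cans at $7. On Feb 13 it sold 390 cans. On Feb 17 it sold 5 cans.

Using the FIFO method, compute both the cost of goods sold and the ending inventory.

Feb 13, 390 sold [FIFO — oldest first]: 104 @ $11 + 286 @ $10 = $4,004
Feb 17, 5 sold [FIFO — oldest first]: 5 @ $10 = $50
Total COGS = $4,004 + $50 = $4,054
Ending inventory: 44 @ $10 + 187 @ $9 + 306 @ $7 = $4,265

COGS = $4,054; ending inventory = $4,265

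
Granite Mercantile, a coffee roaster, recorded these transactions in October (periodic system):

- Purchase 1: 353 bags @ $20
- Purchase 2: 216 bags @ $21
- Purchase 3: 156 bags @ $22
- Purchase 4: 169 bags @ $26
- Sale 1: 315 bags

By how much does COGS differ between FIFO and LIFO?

$1,306

FIFO COGS: 315 @ $20 = $6,300
LIFO COGS: 169 @ $26 + 146 @ $22 = $7,606
Difference = |$6,300 − $7,606| = $1,306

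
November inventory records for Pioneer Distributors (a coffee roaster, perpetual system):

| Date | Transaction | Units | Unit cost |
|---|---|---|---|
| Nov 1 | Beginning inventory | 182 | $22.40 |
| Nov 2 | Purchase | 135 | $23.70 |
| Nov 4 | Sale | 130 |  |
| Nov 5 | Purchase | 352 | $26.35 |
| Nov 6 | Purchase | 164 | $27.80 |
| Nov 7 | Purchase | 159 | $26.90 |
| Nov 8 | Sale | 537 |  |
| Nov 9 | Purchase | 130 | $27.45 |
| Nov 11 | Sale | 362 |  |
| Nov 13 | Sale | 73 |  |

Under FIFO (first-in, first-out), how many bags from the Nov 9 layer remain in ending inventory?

20

Nov 4, 130 sold [FIFO — oldest first]: 130 @ $22.40 = $2,912.00
Nov 8, 537 sold [FIFO — oldest first]: 52 @ $22.40 + 135 @ $23.70 + 350 @ $26.35 = $13,586.80
Nov 11, 362 sold [FIFO — oldest first]: 2 @ $26.35 + 164 @ $27.80 + 159 @ $26.90 + 37 @ $27.45 = $9,904.65
Nov 13, 73 sold [FIFO — oldest first]: 73 @ $27.45 = $2,003.85
Total COGS = $2,912.00 + $13,586.80 + $9,904.65 + $2,003.85 = $28,407.30
Ending inventory: 20 @ $27.45 = $549.00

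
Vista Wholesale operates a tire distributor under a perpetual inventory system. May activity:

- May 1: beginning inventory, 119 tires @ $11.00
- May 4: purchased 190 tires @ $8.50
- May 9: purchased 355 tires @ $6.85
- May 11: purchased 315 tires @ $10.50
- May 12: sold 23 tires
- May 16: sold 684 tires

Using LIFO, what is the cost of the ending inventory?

Ending inventory = $2,609.50

May 12, 23 sold [LIFO — newest first]: 23 @ $10.50 = $241.50
May 16, 684 sold [LIFO — newest first]: 292 @ $10.50 + 355 @ $6.85 + 37 @ $8.50 = $5,812.25
Total COGS = $241.50 + $5,812.25 = $6,053.75
Ending inventory: 119 @ $11.00 + 153 @ $8.50 = $2,609.50
Check: goods available $8,663.25 = COGS $6,053.75 + ending $2,609.50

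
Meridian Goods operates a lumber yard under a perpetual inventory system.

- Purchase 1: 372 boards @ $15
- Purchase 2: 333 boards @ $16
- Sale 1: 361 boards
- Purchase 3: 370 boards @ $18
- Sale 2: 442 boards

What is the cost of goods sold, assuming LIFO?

COGS = $13,488

Sale 1 (361) [LIFO — newest first]: 333 @ $16 + 28 @ $15 = $5,748
Sale 2 (442) [LIFO — newest first]: 370 @ $18 + 72 @ $15 = $7,740
Total COGS = $5,748 + $7,740 = $13,488
Ending inventory: 272 @ $15 = $4,080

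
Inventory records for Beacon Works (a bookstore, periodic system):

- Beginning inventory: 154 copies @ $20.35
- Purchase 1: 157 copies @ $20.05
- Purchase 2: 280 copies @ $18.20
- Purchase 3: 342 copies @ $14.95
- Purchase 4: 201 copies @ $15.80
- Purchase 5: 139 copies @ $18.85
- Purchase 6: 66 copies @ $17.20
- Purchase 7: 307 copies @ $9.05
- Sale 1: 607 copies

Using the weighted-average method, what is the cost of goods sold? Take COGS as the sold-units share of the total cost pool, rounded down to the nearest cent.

COGS = $9,661.90

Sale 1, sell 607: 607/1646 × $26,200.15 → $9,661.90
Ending inventory (cost pool remaining) = $16,538.25
Check: goods available $26,200.15 = COGS $9,661.90 + ending $16,538.25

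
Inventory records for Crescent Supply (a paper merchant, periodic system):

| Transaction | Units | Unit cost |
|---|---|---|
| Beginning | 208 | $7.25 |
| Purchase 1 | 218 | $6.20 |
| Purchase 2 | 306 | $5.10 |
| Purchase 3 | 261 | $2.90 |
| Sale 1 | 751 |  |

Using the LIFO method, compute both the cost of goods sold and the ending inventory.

Sale 1 (751) [LIFO — newest first]: 261 @ $2.90 + 306 @ $5.10 + 184 @ $6.20 = $3,458.30
Ending inventory: 208 @ $7.25 + 34 @ $6.20 = $1,718.80

COGS = $3,458.30; ending inventory = $1,718.80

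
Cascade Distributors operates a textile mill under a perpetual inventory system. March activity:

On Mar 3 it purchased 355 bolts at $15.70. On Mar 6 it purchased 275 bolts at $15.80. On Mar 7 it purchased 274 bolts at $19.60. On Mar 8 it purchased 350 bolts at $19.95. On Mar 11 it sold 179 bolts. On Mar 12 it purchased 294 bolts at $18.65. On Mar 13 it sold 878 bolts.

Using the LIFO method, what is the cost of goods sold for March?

Mar 11, 179 sold [LIFO — newest first]: 179 @ $19.95 = $3,571.05
Mar 13, 878 sold [LIFO — newest first]: 294 @ $18.65 + 171 @ $19.95 + 274 @ $19.60 + 139 @ $15.80 = $16,461.15
Total COGS = $3,571.05 + $16,461.15 = $20,032.20
Ending inventory: 355 @ $15.70 + 136 @ $15.80 = $7,722.30

COGS = $20,032.20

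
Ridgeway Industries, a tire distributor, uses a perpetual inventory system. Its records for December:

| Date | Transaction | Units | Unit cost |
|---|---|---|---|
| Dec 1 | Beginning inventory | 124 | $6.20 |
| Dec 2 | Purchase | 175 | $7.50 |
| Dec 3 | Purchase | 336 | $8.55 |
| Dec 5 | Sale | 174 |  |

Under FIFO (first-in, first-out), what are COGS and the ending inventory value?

Dec 5, 174 sold [FIFO — oldest first]: 124 @ $6.20 + 50 @ $7.50 = $1,143.80
Ending inventory: 125 @ $7.50 + 336 @ $8.55 = $3,810.30
Check: goods available $4,954.10 = COGS $1,143.80 + ending $3,810.30

COGS = $1,143.80; ending inventory = $3,810.30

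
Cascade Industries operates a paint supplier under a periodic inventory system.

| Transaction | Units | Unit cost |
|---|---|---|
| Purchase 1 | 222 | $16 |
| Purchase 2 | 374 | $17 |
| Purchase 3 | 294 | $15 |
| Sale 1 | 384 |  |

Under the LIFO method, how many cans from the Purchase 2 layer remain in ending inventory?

Sale 1 (384) [LIFO — newest first]: 294 @ $15 + 90 @ $17 = $5,940
Ending inventory: 222 @ $16 + 284 @ $17 = $8,380

284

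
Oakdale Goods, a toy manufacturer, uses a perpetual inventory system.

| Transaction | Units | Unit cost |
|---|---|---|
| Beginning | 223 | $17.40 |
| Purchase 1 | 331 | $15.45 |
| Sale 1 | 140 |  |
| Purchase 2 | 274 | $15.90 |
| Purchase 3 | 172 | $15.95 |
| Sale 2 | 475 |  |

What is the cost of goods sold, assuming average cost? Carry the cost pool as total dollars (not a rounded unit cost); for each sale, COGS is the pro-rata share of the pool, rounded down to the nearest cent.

COGS = $9,906.72

After Beginning: 223 on hand, pool $3,880.20 (≈ $17.4000 each)
After Purchase 1: 554 on hand, pool $8,994.15 (≈ $16.2349 each)
Sale 1, sell 140: 140/554 × $8,994.15 → $2,272.88
After Purchase 2: 688 on hand, pool $11,077.87 (≈ $16.1016 each)
After Purchase 3: 860 on hand, pool $13,821.27 (≈ $16.0712 each)
Sale 2, sell 475: 475/860 × $13,821.27 → $7,633.84
Total COGS = $2,272.88 + $7,633.84 = $9,906.72
Ending inventory (cost pool remaining) = $6,187.43
Check: goods available $16,094.15 = COGS $9,906.72 + ending $6,187.43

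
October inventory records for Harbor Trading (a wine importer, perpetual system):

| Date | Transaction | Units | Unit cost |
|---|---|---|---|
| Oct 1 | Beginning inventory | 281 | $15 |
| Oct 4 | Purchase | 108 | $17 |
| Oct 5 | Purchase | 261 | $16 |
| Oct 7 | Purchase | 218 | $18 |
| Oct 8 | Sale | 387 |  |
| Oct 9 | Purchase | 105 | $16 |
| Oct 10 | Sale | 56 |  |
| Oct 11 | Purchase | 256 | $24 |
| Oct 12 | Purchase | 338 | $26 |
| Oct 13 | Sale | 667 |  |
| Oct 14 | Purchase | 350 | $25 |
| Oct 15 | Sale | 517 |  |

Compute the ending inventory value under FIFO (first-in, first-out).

Ending inventory = $7,250

Oct 8, 387 sold [FIFO — oldest first]: 281 @ $15 + 106 @ $17 = $6,017
Oct 10, 56 sold [FIFO — oldest first]: 2 @ $17 + 54 @ $16 = $898
Oct 13, 667 sold [FIFO — oldest first]: 207 @ $16 + 218 @ $18 + 105 @ $16 + 137 @ $24 = $12,204
Oct 15, 517 sold [FIFO — oldest first]: 119 @ $24 + 338 @ $26 + 60 @ $25 = $13,144
Total COGS = $6,017 + $898 + $12,204 + $13,144 = $32,263
Ending inventory: 290 @ $25 = $7,250
Check: goods available $39,513 = COGS $32,263 + ending $7,250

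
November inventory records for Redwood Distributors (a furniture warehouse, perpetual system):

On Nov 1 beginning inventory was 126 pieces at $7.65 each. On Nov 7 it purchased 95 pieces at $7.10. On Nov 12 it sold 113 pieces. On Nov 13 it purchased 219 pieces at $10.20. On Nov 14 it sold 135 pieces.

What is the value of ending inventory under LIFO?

Nov 12, 113 sold [LIFO — newest first]: 95 @ $7.10 + 18 @ $7.65 = $812.20
Nov 14, 135 sold [LIFO — newest first]: 135 @ $10.20 = $1,377.00
Total COGS = $812.20 + $1,377.00 = $2,189.20
Ending inventory: 108 @ $7.65 + 84 @ $10.20 = $1,683.00

Ending inventory = $1,683.00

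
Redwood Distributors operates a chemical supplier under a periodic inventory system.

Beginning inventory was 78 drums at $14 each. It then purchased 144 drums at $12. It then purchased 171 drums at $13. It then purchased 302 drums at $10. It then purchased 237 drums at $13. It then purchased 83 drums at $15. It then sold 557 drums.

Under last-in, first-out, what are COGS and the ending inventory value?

Sale 1 (557) [LIFO — newest first]: 83 @ $15 + 237 @ $13 + 237 @ $10 = $6,696
Ending inventory: 78 @ $14 + 144 @ $12 + 171 @ $13 + 65 @ $10 = $5,693

COGS = $6,696; ending inventory = $5,693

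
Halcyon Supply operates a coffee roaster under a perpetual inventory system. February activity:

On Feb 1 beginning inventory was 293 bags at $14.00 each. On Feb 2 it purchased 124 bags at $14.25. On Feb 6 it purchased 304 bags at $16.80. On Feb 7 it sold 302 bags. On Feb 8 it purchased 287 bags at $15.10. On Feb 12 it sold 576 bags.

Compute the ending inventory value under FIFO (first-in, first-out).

Feb 7, 302 sold [FIFO — oldest first]: 293 @ $14.00 + 9 @ $14.25 = $4,230.25
Feb 12, 576 sold [FIFO — oldest first]: 115 @ $14.25 + 304 @ $16.80 + 157 @ $15.10 = $9,116.65
Total COGS = $4,230.25 + $9,116.65 = $13,346.90
Ending inventory: 130 @ $15.10 = $1,963.00
Check: goods available $15,309.90 = COGS $13,346.90 + ending $1,963.00

Ending inventory = $1,963.00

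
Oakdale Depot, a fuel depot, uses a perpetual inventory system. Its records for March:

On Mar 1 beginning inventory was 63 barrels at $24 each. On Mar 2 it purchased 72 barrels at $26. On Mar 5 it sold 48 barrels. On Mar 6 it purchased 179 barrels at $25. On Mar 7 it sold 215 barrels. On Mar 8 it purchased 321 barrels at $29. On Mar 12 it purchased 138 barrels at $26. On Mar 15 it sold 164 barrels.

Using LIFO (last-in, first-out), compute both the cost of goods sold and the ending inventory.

COGS = $10,977; ending inventory = $9,779

Mar 5, 48 sold [LIFO — newest first]: 48 @ $26 = $1,248
Mar 7, 215 sold [LIFO — newest first]: 179 @ $25 + 24 @ $26 + 12 @ $24 = $5,387
Mar 15, 164 sold [LIFO — newest first]: 138 @ $26 + 26 @ $29 = $4,342
Total COGS = $1,248 + $5,387 + $4,342 = $10,977
Ending inventory: 51 @ $24 + 295 @ $29 = $9,779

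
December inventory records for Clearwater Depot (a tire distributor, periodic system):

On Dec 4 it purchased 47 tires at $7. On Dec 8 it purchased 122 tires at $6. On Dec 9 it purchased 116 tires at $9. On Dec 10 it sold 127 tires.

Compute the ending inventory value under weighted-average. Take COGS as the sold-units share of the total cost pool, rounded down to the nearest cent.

Dec 10, sell 127: 127/285 × $2,105.00 → $938.01
Ending inventory (cost pool remaining) = $1,166.99

Ending inventory = $1,166.99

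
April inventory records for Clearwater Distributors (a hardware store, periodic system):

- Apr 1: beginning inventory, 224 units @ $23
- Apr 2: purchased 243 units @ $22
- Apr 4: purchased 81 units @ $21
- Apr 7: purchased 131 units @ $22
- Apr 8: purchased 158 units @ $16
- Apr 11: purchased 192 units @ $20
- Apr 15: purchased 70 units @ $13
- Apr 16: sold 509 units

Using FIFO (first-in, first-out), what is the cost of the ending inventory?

Apr 16, 509 sold [FIFO — oldest first]: 224 @ $23 + 243 @ $22 + 42 @ $21 = $11,380
Ending inventory: 39 @ $21 + 131 @ $22 + 158 @ $16 + 192 @ $20 + 70 @ $13 = $10,979
Check: goods available $22,359 = COGS $11,380 + ending $10,979

Ending inventory = $10,979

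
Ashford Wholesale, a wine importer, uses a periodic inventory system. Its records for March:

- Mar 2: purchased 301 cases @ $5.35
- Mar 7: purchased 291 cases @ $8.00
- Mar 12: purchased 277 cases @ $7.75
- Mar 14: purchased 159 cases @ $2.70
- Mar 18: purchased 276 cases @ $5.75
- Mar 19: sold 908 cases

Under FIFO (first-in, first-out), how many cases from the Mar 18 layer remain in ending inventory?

276

Mar 19, 908 sold [FIFO — oldest first]: 301 @ $5.35 + 291 @ $8.00 + 277 @ $7.75 + 39 @ $2.70 = $6,190.40
Ending inventory: 120 @ $2.70 + 276 @ $5.75 = $1,911.00
Check: goods available $8,101.40 = COGS $6,190.40 + ending $1,911.00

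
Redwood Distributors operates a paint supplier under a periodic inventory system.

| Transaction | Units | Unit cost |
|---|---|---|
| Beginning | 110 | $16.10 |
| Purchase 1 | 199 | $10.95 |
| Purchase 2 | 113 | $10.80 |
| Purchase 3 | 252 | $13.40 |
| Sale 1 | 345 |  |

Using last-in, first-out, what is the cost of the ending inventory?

Ending inventory = $4,166.05

Sale 1 (345) [LIFO — newest first]: 252 @ $13.40 + 93 @ $10.80 = $4,381.20
Ending inventory: 110 @ $16.10 + 199 @ $10.95 + 20 @ $10.80 = $4,166.05
Check: goods available $8,547.25 = COGS $4,381.20 + ending $4,166.05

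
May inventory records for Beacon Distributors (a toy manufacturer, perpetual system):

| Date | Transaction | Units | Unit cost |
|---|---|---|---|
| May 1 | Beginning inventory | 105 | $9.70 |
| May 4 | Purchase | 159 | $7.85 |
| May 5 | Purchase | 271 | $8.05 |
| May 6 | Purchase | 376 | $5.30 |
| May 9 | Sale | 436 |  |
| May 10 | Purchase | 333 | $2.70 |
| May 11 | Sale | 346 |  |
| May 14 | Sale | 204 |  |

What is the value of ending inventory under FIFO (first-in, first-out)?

Ending inventory = $696.60

May 9, 436 sold [FIFO — oldest first]: 105 @ $9.70 + 159 @ $7.85 + 172 @ $8.05 = $3,651.25
May 11, 346 sold [FIFO — oldest first]: 99 @ $8.05 + 247 @ $5.30 = $2,106.05
May 14, 204 sold [FIFO — oldest first]: 129 @ $5.30 + 75 @ $2.70 = $886.20
Total COGS = $3,651.25 + $2,106.05 + $886.20 = $6,643.50
Ending inventory: 258 @ $2.70 = $696.60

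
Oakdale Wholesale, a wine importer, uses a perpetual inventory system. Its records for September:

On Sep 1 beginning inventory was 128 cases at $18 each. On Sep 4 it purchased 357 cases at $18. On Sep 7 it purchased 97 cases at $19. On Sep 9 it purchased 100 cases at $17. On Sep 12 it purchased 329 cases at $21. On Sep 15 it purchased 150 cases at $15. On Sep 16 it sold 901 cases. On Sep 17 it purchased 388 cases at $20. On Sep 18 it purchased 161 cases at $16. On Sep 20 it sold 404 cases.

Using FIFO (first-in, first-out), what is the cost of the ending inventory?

Ending inventory = $7,456

Sep 16, 901 sold [FIFO — oldest first]: 128 @ $18 + 357 @ $18 + 97 @ $19 + 100 @ $17 + 219 @ $21 = $16,872
Sep 20, 404 sold [FIFO — oldest first]: 110 @ $21 + 150 @ $15 + 144 @ $20 = $7,440
Total COGS = $16,872 + $7,440 = $24,312
Ending inventory: 244 @ $20 + 161 @ $16 = $7,456
Check: goods available $31,768 = COGS $24,312 + ending $7,456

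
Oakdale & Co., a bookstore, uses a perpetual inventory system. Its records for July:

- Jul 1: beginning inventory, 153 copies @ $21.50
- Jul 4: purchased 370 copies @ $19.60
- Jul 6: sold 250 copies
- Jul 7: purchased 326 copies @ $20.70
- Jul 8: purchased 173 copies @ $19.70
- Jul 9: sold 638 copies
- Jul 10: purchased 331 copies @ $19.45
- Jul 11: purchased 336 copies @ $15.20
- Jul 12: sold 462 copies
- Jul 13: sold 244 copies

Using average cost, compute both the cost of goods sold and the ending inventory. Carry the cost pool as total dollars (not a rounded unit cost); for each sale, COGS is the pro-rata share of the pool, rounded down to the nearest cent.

COGS = $30,551.31; ending inventory = $1,691.64

After Jul 1: 153 on hand, pool $3,289.50 (≈ $21.5000 each)
After Jul 4: 523 on hand, pool $10,541.50 (≈ $20.1558 each)
Jul 6, sell 250: 250/523 × $10,541.50 → $5,038.95
After Jul 7: 599 on hand, pool $12,250.75 (≈ $20.4520 each)
After Jul 8: 772 on hand, pool $15,658.85 (≈ $20.2835 each)
Jul 9, sell 638: 638/772 × $15,658.85 → $12,940.86
After Jul 10: 465 on hand, pool $9,155.94 (≈ $19.6902 each)
After Jul 11: 801 on hand, pool $14,263.14 (≈ $17.8067 each)
Jul 12, sell 462: 462/801 × $14,263.14 → $8,226.68
Jul 13, sell 244: 244/339 × $6,036.46 → $4,344.82
Total COGS = $5,038.95 + $12,940.86 + $8,226.68 + $4,344.82 = $30,551.31
Ending inventory (cost pool remaining) = $1,691.64
Check: goods available $32,242.95 = COGS $30,551.31 + ending $1,691.64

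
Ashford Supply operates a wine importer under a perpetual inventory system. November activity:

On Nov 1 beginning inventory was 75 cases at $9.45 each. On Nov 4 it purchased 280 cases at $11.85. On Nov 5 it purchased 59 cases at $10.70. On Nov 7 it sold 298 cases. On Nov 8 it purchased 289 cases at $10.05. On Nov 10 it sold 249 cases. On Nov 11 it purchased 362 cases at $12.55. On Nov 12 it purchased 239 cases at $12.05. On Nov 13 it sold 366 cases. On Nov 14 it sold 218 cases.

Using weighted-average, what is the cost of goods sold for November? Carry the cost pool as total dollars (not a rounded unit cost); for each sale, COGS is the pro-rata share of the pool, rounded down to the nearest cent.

COGS = $12,918.56

After Nov 1: 75 on hand, pool $708.75 (≈ $9.4500 each)
After Nov 4: 355 on hand, pool $4,026.75 (≈ $11.3430 each)
After Nov 5: 414 on hand, pool $4,658.05 (≈ $11.2513 each)
Nov 7, sell 298: 298/414 × $4,658.05 → $3,352.89
After Nov 8: 405 on hand, pool $4,209.61 (≈ $10.3941 each)
Nov 10, sell 249: 249/405 × $4,209.61 → $2,588.13
After Nov 11: 518 on hand, pool $6,164.58 (≈ $11.9007 each)
After Nov 12: 757 on hand, pool $9,044.53 (≈ $11.9479 each)
Nov 13, sell 366: 366/757 × $9,044.53 → $4,372.91
Nov 14, sell 218: 218/391 × $4,671.62 → $2,604.63
Total COGS = $3,352.89 + $2,588.13 + $4,372.91 + $2,604.63 = $12,918.56
Ending inventory (cost pool remaining) = $2,066.99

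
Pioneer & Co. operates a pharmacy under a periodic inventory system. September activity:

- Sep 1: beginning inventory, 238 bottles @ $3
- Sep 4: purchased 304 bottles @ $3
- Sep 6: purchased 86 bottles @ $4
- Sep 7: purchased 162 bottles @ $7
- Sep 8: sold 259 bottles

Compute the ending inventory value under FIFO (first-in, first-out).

Ending inventory = $2,327

Sep 8, 259 sold [FIFO — oldest first]: 238 @ $3 + 21 @ $3 = $777
Ending inventory: 283 @ $3 + 86 @ $4 + 162 @ $7 = $2,327
Check: goods available $3,104 = COGS $777 + ending $2,327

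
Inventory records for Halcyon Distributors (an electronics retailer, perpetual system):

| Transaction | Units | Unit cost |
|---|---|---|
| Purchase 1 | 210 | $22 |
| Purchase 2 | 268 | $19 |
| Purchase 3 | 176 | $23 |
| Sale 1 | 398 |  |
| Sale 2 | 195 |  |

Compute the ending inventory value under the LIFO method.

Ending inventory = $1,342

Sale 1 (398) [LIFO — newest first]: 176 @ $23 + 222 @ $19 = $8,266
Sale 2 (195) [LIFO — newest first]: 46 @ $19 + 149 @ $22 = $4,152
Total COGS = $8,266 + $4,152 = $12,418
Ending inventory: 61 @ $22 = $1,342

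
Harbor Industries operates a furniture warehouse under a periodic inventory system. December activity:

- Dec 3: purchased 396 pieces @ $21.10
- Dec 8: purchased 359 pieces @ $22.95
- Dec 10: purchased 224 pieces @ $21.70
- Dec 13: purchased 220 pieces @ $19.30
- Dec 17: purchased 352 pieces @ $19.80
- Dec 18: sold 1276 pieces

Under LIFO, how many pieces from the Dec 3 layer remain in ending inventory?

Dec 18, 1276 sold [LIFO — newest first]: 352 @ $19.80 + 220 @ $19.30 + 224 @ $21.70 + 359 @ $22.95 + 121 @ $21.10 = $26,868.55
Ending inventory: 275 @ $21.10 = $5,802.50

275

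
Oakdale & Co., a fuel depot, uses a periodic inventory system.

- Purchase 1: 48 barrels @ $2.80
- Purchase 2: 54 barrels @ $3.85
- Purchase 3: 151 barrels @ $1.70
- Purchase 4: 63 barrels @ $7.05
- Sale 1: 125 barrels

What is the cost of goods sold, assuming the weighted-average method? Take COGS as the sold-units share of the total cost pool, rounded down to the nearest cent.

COGS = $412.63

Sale 1, sell 125: 125/316 × $1,043.15 → $412.63
Ending inventory (cost pool remaining) = $630.52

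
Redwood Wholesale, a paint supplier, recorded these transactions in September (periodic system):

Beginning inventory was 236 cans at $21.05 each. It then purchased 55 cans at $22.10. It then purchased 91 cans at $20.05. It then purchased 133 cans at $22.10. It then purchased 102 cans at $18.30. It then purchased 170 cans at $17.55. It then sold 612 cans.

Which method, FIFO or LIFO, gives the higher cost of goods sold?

FIFO COGS: 236 @ $21.05 + 55 @ $22.10 + 91 @ $20.05 + 133 @ $22.10 + 97 @ $18.30 = $12,722.25
LIFO COGS: 170 @ $17.55 + 102 @ $18.30 + 133 @ $22.10 + 91 @ $20.05 + 55 @ $22.10 + 61 @ $21.05 = $12,113.50

FIFO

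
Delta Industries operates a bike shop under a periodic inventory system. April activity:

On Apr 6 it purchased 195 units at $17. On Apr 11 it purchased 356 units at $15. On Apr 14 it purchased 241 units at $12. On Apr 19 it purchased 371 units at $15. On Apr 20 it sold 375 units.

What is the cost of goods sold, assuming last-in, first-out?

Apr 20, 375 sold [LIFO — newest first]: 371 @ $15 + 4 @ $12 = $5,613
Ending inventory: 195 @ $17 + 356 @ $15 + 237 @ $12 = $11,499

COGS = $5,613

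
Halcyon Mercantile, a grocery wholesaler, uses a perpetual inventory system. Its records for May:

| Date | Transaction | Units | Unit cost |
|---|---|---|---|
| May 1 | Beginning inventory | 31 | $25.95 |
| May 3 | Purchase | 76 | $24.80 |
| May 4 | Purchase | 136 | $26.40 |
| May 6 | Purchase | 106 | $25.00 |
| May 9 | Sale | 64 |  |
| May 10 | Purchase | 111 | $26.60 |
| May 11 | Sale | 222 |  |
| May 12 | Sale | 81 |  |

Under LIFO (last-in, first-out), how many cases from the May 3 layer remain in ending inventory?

62

May 9, 64 sold [LIFO — newest first]: 64 @ $25.00 = $1,600.00
May 11, 222 sold [LIFO — newest first]: 111 @ $26.60 + 42 @ $25.00 + 69 @ $26.40 = $5,824.20
May 12, 81 sold [LIFO — newest first]: 67 @ $26.40 + 14 @ $24.80 = $2,116.00
Total COGS = $1,600.00 + $5,824.20 + $2,116.00 = $9,540.20
Ending inventory: 31 @ $25.95 + 62 @ $24.80 = $2,342.05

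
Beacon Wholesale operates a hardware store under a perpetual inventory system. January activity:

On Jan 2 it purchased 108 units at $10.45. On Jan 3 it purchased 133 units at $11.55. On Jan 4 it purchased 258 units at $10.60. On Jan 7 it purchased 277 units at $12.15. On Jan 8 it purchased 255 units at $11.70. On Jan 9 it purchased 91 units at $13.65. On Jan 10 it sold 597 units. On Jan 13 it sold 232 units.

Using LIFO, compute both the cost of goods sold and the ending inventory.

COGS = $9,774.80; ending inventory = $3,215.95

Jan 10, 597 sold [LIFO — newest first]: 91 @ $13.65 + 255 @ $11.70 + 251 @ $12.15 = $7,275.30
Jan 13, 232 sold [LIFO — newest first]: 26 @ $12.15 + 206 @ $10.60 = $2,499.50
Total COGS = $7,275.30 + $2,499.50 = $9,774.80
Ending inventory: 108 @ $10.45 + 133 @ $11.55 + 52 @ $10.60 = $3,215.95
Check: goods available $12,990.75 = COGS $9,774.80 + ending $3,215.95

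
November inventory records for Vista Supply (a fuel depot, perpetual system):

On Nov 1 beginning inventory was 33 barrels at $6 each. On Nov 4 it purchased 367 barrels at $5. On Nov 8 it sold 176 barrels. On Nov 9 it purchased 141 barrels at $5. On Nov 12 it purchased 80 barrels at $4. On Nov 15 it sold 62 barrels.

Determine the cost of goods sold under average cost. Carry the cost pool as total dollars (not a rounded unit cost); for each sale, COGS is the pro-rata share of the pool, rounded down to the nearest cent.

COGS = $1,195.94

After Nov 1: 33 on hand, pool $198.00 (≈ $6.0000 each)
After Nov 4: 400 on hand, pool $2,033.00 (≈ $5.0825 each)
Nov 8, sell 176: 176/400 × $2,033.00 → $894.52
After Nov 9: 365 on hand, pool $1,843.48 (≈ $5.0506 each)
After Nov 12: 445 on hand, pool $2,163.48 (≈ $4.8618 each)
Nov 15, sell 62: 62/445 × $2,163.48 → $301.42
Total COGS = $894.52 + $301.42 = $1,195.94
Ending inventory (cost pool remaining) = $1,862.06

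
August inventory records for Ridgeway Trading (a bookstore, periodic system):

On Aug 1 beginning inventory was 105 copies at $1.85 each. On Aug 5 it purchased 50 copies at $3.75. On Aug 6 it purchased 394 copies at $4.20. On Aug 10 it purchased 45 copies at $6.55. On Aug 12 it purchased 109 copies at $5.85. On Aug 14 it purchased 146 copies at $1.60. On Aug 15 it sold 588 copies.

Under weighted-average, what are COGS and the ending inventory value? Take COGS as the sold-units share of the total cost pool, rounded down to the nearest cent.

COGS = $2,218.02; ending inventory = $984.53

Aug 15, sell 588: 588/849 × $3,202.55 → $2,218.02
Ending inventory (cost pool remaining) = $984.53
Check: goods available $3,202.55 = COGS $2,218.02 + ending $984.53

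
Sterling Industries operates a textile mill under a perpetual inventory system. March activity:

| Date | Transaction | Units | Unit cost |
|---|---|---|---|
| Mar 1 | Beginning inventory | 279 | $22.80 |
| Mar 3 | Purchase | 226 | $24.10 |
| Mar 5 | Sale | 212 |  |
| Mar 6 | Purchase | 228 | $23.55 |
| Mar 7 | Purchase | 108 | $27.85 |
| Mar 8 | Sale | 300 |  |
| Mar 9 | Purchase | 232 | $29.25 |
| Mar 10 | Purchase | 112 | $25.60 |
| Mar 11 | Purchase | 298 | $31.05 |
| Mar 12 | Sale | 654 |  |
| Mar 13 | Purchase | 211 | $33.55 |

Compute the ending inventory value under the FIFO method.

Ending inventory = $16,818.35

Mar 5, 212 sold [FIFO — oldest first]: 212 @ $22.80 = $4,833.60
Mar 8, 300 sold [FIFO — oldest first]: 67 @ $22.80 + 226 @ $24.10 + 7 @ $23.55 = $7,139.05
Mar 12, 654 sold [FIFO — oldest first]: 221 @ $23.55 + 108 @ $27.85 + 232 @ $29.25 + 93 @ $25.60 = $17,379.15
Total COGS = $4,833.60 + $7,139.05 + $17,379.15 = $29,351.80
Ending inventory: 19 @ $25.60 + 298 @ $31.05 + 211 @ $33.55 = $16,818.35
Check: goods available $46,170.15 = COGS $29,351.80 + ending $16,818.35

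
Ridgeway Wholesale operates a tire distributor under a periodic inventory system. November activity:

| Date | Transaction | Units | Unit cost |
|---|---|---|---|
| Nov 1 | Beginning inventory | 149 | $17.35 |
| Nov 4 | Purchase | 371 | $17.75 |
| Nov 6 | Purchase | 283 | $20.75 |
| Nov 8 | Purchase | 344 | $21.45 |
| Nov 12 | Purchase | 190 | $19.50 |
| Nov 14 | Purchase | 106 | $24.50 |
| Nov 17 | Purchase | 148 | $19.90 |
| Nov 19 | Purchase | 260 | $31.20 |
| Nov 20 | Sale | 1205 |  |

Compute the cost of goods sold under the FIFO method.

Nov 20, 1205 sold [FIFO — oldest first]: 149 @ $17.35 + 371 @ $17.75 + 283 @ $20.75 + 344 @ $21.45 + 58 @ $19.50 = $23,552.45
Ending inventory: 132 @ $19.50 + 106 @ $24.50 + 148 @ $19.90 + 260 @ $31.20 = $16,228.20

COGS = $23,552.45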